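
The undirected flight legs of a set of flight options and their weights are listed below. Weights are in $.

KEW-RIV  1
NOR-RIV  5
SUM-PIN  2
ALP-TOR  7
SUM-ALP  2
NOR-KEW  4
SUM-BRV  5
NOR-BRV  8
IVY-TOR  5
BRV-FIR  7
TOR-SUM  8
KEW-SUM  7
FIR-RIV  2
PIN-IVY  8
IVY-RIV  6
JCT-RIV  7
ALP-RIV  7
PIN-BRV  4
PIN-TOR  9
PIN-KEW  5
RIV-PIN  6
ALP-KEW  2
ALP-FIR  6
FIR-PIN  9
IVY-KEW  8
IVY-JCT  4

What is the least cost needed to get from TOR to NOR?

Enumerating some paths:
TOR–ALP–KEW–NOR: 7+2+4 = 13
TOR–ALP–KEW–RIV–NOR: 7+2+1+5 = 15
Cheapest is TOR–ALP–KEW–NOR at $13.

$13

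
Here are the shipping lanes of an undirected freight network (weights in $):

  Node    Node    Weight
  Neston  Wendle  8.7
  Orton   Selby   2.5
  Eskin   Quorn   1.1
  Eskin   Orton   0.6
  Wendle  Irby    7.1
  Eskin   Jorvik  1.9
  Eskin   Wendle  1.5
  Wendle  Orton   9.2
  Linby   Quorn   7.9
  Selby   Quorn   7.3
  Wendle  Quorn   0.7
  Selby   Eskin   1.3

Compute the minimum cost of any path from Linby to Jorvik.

Running Dijkstra from Linby:
Linby: 0
Quorn: 7.9  (via Linby)
Wendle: 8.6  (via Quorn)
Eskin: 9  (via Quorn)
Orton: 9.6  (via Eskin)
Selby: 10.3  (via Eskin)
Jorvik: 10.9  (via Eskin)
Shortest route: Linby–Quorn–Eskin–Jorvik = $10.9.

$10.9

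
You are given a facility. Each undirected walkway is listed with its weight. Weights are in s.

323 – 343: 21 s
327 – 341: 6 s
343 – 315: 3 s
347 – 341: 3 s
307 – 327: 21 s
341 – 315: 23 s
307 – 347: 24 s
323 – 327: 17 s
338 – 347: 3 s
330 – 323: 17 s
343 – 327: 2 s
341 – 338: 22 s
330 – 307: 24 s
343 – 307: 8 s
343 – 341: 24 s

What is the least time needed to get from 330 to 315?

35 s

Shortest distances from 330:
330: 0
323: 17  (via 330)
307: 24  (via 330)
343: 32  (via 307)
327: 34  (via 323)
315: 35  (via 343)
Shortest route: 330–307–343–315 = 35 s.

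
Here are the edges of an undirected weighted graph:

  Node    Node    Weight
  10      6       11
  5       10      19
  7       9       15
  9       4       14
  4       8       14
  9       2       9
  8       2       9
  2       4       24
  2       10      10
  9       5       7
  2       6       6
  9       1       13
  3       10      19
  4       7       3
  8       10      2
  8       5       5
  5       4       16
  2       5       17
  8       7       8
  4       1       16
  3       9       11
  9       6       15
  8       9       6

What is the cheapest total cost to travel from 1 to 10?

Enumerating some paths:
1–4–7–8–10: 16+3+8+2 = 29
1–9–8–10: 13+6+2 = 21
1–9–5–8–10: 13+7+5+2 = 27
The minimum is 21 via 1–9–8–10.

21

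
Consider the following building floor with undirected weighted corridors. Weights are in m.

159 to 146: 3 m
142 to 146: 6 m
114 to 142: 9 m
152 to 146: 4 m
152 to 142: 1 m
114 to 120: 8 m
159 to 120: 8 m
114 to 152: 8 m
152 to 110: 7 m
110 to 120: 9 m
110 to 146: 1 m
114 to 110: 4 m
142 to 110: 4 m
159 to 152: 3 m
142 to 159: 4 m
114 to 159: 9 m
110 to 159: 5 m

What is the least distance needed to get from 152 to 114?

Shortest distances from 152:
152: 0
142: 1  (via 152)
159: 3  (via 152)
146: 4  (via 152)
110: 5  (via 142)
114: 8  (via 152)
Shortest route: 152–114 = 8 m.

8 m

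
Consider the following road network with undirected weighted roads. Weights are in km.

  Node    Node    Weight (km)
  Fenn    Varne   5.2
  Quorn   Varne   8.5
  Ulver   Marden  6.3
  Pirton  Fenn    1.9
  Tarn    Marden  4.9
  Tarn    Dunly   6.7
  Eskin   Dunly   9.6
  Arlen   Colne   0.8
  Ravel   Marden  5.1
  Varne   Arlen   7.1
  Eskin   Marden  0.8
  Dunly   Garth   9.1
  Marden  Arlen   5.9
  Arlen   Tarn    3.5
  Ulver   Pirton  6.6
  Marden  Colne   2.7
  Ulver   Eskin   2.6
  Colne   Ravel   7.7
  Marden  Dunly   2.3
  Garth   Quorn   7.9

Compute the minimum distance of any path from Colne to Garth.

Enumerating some paths:
Colne–Arlen–Marden–Dunly–Garth: 0.8+5.9+2.3+9.1 = 18.1
Colne–Marden–Dunly–Garth: 2.7+2.3+9.1 = 14.1
Cheapest is Colne–Marden–Dunly–Garth at 14.1 km.

14.1 km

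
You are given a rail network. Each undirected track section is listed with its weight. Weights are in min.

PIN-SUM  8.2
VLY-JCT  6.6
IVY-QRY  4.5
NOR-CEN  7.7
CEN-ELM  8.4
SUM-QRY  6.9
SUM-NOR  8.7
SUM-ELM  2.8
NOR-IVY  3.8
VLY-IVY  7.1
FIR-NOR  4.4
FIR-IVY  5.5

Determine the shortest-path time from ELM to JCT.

Shortest distances from ELM:
ELM: 0
SUM: 2.8  (via ELM)
CEN: 8.4  (via ELM)
QRY: 9.7  (via SUM)
PIN: 11  (via SUM)
NOR: 11.5  (via SUM)
IVY: 14.2  (via QRY)
FIR: 15.9  (via NOR)
VLY: 21.3  (via IVY)
JCT: 27.9  (via VLY)
Shortest route: ELM → SUM → QRY → IVY → VLY → JCT = 27.9 min.

27.9 min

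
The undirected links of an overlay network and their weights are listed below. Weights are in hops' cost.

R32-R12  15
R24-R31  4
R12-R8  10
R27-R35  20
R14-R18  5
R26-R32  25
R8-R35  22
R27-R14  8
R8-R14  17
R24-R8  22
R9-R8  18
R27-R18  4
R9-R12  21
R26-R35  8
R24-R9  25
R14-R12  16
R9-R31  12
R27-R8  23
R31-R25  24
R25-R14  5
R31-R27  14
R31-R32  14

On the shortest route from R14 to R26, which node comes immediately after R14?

Enumerating some paths:
R14 - R27 - R35 - R26: 8+20+8 = 36
R14 - R18 - R27 - R35 - R26: 5+4+20+8 = 37
The minimum is 36 hops' cost via R14 - R27 - R35 - R26.
So from R14 the first move is to R27.

R27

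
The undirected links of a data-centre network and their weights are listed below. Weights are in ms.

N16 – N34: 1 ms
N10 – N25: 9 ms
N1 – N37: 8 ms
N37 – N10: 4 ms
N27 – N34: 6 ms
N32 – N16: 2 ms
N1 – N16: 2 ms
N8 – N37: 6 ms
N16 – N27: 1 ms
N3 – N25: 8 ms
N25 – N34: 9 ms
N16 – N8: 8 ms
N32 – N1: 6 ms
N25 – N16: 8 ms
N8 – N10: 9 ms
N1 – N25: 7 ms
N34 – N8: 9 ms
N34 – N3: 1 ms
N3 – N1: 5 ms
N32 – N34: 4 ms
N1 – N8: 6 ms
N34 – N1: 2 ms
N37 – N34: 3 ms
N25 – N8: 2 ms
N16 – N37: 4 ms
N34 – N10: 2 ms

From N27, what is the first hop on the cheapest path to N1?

Enumerating some paths:
N27 - N16 - N1: 1+2 = 3
N27 - N16 - N34 - N1: 1+1+2 = 4
Cheapest is N27 - N16 - N1 at 3 ms.
So from N27 the first move is to N16.

N16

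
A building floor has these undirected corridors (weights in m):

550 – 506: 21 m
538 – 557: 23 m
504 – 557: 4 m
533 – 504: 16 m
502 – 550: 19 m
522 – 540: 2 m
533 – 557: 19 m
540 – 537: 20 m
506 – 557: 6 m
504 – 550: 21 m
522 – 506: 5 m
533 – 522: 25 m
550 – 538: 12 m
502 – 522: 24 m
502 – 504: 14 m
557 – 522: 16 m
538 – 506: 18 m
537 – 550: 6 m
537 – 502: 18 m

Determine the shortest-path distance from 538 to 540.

Running Dijkstra from 538:
538: 0
550: 12  (via 538)
537: 18  (via 550)
506: 18  (via 538)
557: 23  (via 538)
522: 23  (via 506)
540: 25  (via 522)
Shortest route: 538 → 506 → 522 → 540 = 25 m.

25 m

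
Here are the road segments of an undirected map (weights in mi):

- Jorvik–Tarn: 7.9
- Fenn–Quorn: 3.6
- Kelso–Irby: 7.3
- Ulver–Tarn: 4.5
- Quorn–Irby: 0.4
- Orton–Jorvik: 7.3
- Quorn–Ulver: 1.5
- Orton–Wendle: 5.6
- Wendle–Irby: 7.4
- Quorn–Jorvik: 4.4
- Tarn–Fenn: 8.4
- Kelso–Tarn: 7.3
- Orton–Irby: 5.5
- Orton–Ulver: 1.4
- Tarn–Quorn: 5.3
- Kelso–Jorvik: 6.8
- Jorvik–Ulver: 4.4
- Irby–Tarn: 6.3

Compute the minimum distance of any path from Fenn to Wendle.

Compare a few routes:
Fenn–Quorn–Irby–Wendle: 3.6+0.4+7.4 = 11.4
Fenn–Quorn–Irby–Orton–Wendle: 3.6+0.4+5.5+5.6 = 15.1
Fenn–Quorn–Ulver–Orton–Wendle: 3.6+1.5+1.4+5.6 = 12.1
The minimum is 11.4 mi via Fenn–Quorn–Irby–Wendle.

11.4 mi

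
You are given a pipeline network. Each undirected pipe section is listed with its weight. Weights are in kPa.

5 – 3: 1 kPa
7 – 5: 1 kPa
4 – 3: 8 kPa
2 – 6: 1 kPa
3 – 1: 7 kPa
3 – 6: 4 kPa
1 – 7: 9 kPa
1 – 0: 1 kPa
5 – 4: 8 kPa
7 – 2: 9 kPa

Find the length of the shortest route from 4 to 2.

13 kPa

Settle nodes by increasing distance from 4:
4: 0
3: 8  (via 4)
5: 8  (via 4)
7: 9  (via 5)
6: 12  (via 3)
2: 13  (via 6)
Shortest route: 4 → 3 → 6 → 2 = 13 kPa.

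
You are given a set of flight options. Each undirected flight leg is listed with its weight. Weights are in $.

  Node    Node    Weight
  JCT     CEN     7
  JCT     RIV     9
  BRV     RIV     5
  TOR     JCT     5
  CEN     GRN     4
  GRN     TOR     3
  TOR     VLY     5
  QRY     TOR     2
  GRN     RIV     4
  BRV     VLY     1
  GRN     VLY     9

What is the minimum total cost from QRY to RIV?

Shortest distances from QRY:
QRY: 0
TOR: 2  (via QRY)
GRN: 5  (via TOR)
JCT: 7  (via TOR)
VLY: 7  (via TOR)
BRV: 8  (via VLY)
RIV: 9  (via GRN)
Shortest route: QRY–TOR–GRN–RIV = $9.

$9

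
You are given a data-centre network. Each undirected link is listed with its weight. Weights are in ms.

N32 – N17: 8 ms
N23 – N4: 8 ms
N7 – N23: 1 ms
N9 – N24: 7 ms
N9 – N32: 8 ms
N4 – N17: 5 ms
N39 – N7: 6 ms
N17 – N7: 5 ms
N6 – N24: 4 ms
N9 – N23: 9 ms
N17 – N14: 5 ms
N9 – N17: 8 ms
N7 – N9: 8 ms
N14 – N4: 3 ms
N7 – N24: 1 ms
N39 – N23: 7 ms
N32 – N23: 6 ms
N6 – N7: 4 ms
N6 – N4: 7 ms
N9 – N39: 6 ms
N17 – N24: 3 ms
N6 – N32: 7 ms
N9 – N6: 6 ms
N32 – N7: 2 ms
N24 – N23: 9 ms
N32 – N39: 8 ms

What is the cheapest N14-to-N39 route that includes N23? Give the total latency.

17 ms

Shortest N14→N23: N14–N17–N24–N7–N23 = 10
Shortest N23→N39: N23–N39 = 7
Total via N23: 10 + 7 = 17 ms.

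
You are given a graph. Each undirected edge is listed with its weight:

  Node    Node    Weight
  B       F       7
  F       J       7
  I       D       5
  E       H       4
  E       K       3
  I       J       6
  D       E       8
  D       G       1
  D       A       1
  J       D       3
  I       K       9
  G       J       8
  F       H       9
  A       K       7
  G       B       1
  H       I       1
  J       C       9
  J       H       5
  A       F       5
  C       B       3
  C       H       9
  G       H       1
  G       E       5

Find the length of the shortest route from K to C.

12

Candidate routes:
K - I - H - G - B - C: 9+1+1+1+3 = 15
K - A - D - G - B - C: 7+1+1+1+3 = 13
K - E - G - B - C: 3+5+1+3 = 12
Cheapest is K - E - G - B - C at 12.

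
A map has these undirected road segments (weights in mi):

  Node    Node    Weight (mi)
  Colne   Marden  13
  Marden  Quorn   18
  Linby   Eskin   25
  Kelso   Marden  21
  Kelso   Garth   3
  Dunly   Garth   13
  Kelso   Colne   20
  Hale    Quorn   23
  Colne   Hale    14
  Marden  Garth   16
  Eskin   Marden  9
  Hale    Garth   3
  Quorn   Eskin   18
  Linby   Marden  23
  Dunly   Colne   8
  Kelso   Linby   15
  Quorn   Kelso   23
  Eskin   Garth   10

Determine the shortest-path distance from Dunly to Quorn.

39 mi

Compare a few routes:
Dunly - Colne - Hale - Quorn: 8+14+23 = 45
Dunly - Garth - Kelso - Quorn: 13+3+23 = 39
Dunly - Garth - Eskin - Quorn: 13+10+18 = 41
Cheapest is Dunly - Garth - Kelso - Quorn at 39 mi.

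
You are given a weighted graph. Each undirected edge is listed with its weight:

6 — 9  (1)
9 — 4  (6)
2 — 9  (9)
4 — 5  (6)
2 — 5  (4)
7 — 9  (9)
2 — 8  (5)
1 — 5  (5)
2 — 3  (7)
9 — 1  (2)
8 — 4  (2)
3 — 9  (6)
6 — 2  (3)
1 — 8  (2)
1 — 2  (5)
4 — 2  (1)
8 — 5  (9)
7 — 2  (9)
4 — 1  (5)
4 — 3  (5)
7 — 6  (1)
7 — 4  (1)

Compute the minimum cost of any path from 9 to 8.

Compare a few routes:
9 → 4 → 8: 6+2 = 8
9 → 6 → 2 → 4 → 8: 1+3+1+2 = 7
9 → 1 → 8: 2+2 = 4
9 → 6 → 7 → 4 → 8: 1+1+1+2 = 5
The minimum is 4 via 9 → 1 → 8.

4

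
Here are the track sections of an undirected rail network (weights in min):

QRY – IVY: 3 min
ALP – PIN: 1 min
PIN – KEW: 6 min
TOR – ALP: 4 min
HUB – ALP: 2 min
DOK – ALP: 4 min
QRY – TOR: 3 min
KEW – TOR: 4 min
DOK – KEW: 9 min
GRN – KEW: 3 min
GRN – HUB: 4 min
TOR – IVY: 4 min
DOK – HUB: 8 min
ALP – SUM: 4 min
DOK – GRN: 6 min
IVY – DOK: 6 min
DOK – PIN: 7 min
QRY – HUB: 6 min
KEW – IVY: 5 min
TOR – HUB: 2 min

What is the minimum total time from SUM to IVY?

12 min

Settle nodes by increasing distance from SUM:
SUM: 0
ALP: 4  (via SUM)
PIN: 5  (via ALP)
HUB: 6  (via ALP)
TOR: 8  (via ALP)
DOK: 8  (via ALP)
GRN: 10  (via HUB)
QRY: 11  (via TOR)
KEW: 11  (via PIN)
IVY: 12  (via TOR)
Shortest route: SUM → ALP → TOR → IVY = 12 min.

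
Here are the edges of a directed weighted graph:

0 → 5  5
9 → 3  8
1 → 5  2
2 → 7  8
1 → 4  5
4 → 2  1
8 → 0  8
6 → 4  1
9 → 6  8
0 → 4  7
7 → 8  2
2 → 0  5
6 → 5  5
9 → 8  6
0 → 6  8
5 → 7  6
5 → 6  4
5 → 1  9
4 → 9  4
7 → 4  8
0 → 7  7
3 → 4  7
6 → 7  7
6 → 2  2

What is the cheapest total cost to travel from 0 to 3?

19

Shortest distances from 0:
0: 0
5: 5  (via 0)
4: 7  (via 0)
7: 7  (via 0)
2: 8  (via 4)
6: 8  (via 0)
8: 9  (via 7)
9: 11  (via 4)
1: 14  (via 5)
3: 19  (via 9)
Shortest route: 0 → 4 → 9 → 3 = 19.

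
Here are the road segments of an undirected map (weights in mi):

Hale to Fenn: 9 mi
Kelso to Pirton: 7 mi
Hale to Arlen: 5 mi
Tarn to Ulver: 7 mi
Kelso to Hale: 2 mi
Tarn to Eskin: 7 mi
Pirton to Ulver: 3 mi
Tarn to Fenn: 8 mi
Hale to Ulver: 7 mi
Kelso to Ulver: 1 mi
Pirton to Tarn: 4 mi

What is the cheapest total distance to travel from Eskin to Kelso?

15 mi

Candidate routes:
Eskin - Tarn - Ulver - Kelso: 7+7+1 = 15
Eskin - Tarn - Pirton - Kelso: 7+4+7 = 18
Cheapest is Eskin - Tarn - Ulver - Kelso at 15 mi.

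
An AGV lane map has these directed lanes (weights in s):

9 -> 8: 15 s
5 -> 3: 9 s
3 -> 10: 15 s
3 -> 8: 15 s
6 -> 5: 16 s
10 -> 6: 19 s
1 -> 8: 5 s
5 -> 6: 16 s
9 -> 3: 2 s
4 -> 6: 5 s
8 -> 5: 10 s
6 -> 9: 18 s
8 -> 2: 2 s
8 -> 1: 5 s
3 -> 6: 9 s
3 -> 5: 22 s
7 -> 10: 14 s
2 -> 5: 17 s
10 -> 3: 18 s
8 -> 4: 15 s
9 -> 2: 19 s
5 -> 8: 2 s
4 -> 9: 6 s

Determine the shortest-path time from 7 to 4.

Enumerating some paths:
7 → 10 → 3 → 5 → 8 → 4: 14+18+22+2+15 = 71
7 → 10 → 3 → 8 → 4: 14+18+15+15 = 62
7 → 10 → 6 → 5 → 8 → 4: 14+19+16+2+15 = 66
The minimum is 62 s via 7 → 10 → 3 → 8 → 4.

62 s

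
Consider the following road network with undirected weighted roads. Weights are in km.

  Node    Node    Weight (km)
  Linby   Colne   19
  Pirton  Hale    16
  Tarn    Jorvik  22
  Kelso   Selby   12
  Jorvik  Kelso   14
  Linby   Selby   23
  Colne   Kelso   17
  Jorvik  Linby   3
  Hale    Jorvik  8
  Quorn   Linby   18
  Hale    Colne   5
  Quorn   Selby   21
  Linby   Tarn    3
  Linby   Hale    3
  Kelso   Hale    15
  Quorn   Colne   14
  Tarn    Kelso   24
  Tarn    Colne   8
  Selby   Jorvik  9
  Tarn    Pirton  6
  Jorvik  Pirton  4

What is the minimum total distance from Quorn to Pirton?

25 km

Compare a few routes:
Quorn → Linby → Jorvik → Pirton: 18+3+4 = 25
Quorn → Linby → Tarn → Pirton: 18+3+6 = 27
The minimum is 25 km via Quorn → Linby → Jorvik → Pirton.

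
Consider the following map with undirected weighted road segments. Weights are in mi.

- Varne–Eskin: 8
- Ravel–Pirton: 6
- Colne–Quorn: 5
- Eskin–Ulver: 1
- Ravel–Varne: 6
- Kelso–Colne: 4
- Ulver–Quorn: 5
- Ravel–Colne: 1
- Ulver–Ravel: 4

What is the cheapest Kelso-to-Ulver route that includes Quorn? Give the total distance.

Best Kelso to Quorn: Kelso–Colne–Quorn costing 9
Shortest Quorn→Ulver: Quorn–Ulver = 5
Total via Quorn: 9 + 5 = 14 mi.

14 mi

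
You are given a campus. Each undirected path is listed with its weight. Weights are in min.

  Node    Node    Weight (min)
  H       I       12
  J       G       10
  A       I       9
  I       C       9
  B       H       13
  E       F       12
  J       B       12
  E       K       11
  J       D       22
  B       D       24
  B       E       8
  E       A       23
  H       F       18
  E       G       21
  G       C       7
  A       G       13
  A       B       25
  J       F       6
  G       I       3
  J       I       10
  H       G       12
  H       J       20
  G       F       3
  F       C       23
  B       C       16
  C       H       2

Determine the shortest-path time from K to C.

33 min

Running Dijkstra from K:
K: 0
E: 11  (via K)
B: 19  (via E)
F: 23  (via E)
G: 26  (via F)
I: 29  (via G)
J: 29  (via F)
H: 32  (via B)
C: 33  (via G)
Shortest route: K → E → F → G → C = 33 min.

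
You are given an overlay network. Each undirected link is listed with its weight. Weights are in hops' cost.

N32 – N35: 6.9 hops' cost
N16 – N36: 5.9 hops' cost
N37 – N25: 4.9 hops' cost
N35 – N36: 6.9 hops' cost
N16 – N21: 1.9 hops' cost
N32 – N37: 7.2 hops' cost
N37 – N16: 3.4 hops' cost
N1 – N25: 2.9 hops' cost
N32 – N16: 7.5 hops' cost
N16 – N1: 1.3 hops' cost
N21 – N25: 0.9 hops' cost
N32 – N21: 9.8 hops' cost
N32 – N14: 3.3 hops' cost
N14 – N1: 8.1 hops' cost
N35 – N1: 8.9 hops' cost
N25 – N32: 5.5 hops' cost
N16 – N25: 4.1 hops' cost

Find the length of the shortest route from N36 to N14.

15.3 hops' cost

Candidate routes:
N36–N16–N1–N14: 5.9+1.3+8.1 = 15.3
N36–N16–N32–N14: 5.9+7.5+3.3 = 16.7
Cheapest is N36–N16–N1–N14 at 15.3 hops' cost.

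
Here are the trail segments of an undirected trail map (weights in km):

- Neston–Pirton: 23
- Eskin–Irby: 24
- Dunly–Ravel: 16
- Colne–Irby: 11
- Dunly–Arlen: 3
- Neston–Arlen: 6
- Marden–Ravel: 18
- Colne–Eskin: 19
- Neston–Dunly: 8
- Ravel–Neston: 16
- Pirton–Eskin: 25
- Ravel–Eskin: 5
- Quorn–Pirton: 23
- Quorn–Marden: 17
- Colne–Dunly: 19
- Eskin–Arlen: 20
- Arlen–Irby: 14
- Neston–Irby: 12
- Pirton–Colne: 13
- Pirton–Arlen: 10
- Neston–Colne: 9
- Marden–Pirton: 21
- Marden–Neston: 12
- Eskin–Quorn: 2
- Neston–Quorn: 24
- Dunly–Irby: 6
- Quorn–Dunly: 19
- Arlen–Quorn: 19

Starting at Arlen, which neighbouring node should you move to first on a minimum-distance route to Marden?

Neston

Candidate routes:
Arlen → Dunly → Neston → Marden: 3+8+12 = 23
Arlen → Neston → Marden: 6+12 = 18
Arlen → Dunly → Irby → Neston → Marden: 3+6+12+12 = 33
Arlen → Pirton → Marden: 10+21 = 31
The minimum is 18 km via Arlen → Neston → Marden.
So from Arlen the first move is to Neston.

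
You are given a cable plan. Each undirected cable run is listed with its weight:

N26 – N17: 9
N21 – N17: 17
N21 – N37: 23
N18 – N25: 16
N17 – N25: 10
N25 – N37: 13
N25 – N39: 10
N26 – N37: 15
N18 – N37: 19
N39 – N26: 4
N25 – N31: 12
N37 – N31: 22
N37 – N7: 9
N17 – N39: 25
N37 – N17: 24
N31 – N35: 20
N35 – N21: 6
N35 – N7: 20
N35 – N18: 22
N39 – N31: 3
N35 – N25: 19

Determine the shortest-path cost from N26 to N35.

27

Enumerating some paths:
N26–N17–N21–N35: 9+17+6 = 32
N26–N17–N25–N35: 9+10+19 = 38
N26–N39–N31–N35: 4+3+20 = 27
N26–N39–N25–N35: 4+10+19 = 33
Cheapest is N26–N39–N31–N35 at 27.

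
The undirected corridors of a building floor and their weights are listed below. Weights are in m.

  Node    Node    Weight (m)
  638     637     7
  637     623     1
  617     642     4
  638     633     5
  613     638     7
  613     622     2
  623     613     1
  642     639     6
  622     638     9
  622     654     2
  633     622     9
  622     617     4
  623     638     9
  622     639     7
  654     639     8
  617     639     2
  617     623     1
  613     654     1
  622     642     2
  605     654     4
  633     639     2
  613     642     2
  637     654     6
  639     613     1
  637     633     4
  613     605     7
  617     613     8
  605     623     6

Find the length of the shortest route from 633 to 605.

8 m

Candidate routes:
633 → 639 → 613 → 654 → 605: 2+1+1+4 = 8
633 → 639 → 613 → 605: 2+1+7 = 10
The minimum is 8 m via 633 → 639 → 613 → 654 → 605.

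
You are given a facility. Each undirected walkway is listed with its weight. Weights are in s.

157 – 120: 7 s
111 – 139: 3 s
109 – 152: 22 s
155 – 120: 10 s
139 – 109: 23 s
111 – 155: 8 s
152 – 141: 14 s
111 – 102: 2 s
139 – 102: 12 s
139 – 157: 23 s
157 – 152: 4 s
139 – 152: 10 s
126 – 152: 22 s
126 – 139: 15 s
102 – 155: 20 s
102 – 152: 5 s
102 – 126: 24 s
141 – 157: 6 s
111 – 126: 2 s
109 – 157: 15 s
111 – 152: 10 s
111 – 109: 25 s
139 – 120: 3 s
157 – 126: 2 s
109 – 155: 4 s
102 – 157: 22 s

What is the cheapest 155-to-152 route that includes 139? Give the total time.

21 s

Best 155 to 139: 155–111–139 costing 11
Best 139 to 152: 139–152 costing 10
Total via 139: 11 + 10 = 21 s.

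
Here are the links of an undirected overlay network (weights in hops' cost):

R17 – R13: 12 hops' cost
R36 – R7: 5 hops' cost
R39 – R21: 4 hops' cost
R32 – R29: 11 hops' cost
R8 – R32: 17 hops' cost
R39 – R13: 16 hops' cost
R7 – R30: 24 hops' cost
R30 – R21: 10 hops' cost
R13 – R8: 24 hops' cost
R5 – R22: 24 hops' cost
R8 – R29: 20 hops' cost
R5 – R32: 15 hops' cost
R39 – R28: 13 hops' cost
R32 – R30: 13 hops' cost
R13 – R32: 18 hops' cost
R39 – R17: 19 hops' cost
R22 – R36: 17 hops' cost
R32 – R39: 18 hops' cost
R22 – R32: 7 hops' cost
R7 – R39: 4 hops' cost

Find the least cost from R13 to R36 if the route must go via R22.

42 hops' cost

Best R13 to R22: R13 → R32 → R22 costing 25
Best R22 to R36: R22 → R36 costing 17
Total via R22: 25 + 17 = 42 hops' cost.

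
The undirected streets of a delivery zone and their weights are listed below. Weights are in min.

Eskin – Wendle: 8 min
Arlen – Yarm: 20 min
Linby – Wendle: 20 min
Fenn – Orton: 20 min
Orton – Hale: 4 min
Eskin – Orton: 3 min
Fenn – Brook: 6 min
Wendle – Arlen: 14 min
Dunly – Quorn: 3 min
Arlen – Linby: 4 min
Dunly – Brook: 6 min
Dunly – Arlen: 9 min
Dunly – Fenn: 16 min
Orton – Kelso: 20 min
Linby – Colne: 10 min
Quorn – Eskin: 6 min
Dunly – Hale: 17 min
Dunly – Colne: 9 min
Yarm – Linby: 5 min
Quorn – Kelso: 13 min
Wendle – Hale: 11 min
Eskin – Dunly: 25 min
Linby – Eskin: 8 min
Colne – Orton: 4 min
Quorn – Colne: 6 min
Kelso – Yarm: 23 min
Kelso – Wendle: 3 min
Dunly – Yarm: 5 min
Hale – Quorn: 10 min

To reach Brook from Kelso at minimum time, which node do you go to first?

Quorn

Compare a few routes:
Kelso → Wendle → Arlen → Dunly → Brook: 3+14+9+6 = 32
Kelso → Wendle → Eskin → Quorn → Dunly → Brook: 3+8+6+3+6 = 26
Kelso → Quorn → Dunly → Brook: 13+3+6 = 22
Kelso → Wendle → Hale → Quorn → Dunly → Brook: 3+11+10+3+6 = 33
The minimum is 22 min via Kelso → Quorn → Dunly → Brook.
So from Kelso the first move is to Quorn.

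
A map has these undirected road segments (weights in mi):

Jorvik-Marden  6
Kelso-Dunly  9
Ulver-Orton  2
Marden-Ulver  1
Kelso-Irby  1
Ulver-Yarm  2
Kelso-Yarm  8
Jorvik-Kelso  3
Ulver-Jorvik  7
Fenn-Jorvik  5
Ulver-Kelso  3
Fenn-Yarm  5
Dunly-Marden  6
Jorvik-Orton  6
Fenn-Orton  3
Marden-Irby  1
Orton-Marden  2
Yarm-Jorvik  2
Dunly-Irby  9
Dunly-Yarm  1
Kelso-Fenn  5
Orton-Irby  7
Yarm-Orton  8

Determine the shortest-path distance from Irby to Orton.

3 mi

Candidate routes:
Irby - Marden - Orton: 1+2 = 3
Irby - Orton: 7 = 7
Irby - Marden - Ulver - Orton: 1+1+2 = 4
Irby - Kelso - Ulver - Orton: 1+3+2 = 6
Cheapest is Irby - Marden - Orton at 3 mi.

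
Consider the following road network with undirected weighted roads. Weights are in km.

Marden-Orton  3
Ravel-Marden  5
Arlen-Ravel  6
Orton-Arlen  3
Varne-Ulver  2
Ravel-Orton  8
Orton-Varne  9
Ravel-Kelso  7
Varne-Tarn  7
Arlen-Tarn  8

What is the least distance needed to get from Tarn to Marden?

14 km

Running Dijkstra from Tarn:
Tarn: 0
Varne: 7  (via Tarn)
Arlen: 8  (via Tarn)
Ulver: 9  (via Varne)
Orton: 11  (via Arlen)
Ravel: 14  (via Arlen)
Marden: 14  (via Orton)
Shortest route: Tarn → Arlen → Orton → Marden = 14 km.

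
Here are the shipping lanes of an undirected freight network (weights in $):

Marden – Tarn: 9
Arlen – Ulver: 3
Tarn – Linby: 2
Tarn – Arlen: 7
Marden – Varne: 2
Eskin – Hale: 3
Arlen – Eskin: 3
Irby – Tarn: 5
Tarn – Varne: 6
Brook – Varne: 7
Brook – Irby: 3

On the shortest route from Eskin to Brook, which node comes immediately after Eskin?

Compare a few routes:
Eskin–Arlen–Tarn–Varne–Brook: 3+7+6+7 = 23
Eskin–Arlen–Tarn–Marden–Varne–Brook: 3+7+9+2+7 = 28
Eskin–Arlen–Tarn–Irby–Brook: 3+7+5+3 = 18
The minimum is $18 via Eskin–Arlen–Tarn–Irby–Brook.
So from Eskin the first move is to Arlen.

Arlen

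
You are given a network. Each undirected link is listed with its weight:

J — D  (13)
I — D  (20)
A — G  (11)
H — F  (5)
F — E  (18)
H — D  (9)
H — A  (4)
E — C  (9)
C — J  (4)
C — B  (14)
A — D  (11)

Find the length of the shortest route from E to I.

46

Shortest distances from E:
E: 0
C: 9  (via E)
J: 13  (via C)
F: 18  (via E)
B: 23  (via C)
H: 23  (via F)
D: 26  (via J)
A: 27  (via H)
G: 38  (via A)
I: 46  (via D)
Shortest route: E–C–J–D–I = 46.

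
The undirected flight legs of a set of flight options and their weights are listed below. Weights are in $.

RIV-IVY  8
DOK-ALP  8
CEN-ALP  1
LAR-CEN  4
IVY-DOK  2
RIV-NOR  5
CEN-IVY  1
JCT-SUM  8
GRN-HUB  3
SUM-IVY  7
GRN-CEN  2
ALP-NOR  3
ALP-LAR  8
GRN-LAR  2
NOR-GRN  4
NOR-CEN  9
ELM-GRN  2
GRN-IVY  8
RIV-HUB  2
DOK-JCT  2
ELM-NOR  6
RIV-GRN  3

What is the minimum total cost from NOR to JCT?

Candidate routes:
NOR–ALP–CEN–IVY–DOK–JCT: 3+1+1+2+2 = 9
NOR–ALP–DOK–JCT: 3+8+2 = 13
NOR–GRN–CEN–IVY–DOK–JCT: 4+2+1+2+2 = 11
The minimum is $9 via NOR–ALP–CEN–IVY–DOK–JCT.

$9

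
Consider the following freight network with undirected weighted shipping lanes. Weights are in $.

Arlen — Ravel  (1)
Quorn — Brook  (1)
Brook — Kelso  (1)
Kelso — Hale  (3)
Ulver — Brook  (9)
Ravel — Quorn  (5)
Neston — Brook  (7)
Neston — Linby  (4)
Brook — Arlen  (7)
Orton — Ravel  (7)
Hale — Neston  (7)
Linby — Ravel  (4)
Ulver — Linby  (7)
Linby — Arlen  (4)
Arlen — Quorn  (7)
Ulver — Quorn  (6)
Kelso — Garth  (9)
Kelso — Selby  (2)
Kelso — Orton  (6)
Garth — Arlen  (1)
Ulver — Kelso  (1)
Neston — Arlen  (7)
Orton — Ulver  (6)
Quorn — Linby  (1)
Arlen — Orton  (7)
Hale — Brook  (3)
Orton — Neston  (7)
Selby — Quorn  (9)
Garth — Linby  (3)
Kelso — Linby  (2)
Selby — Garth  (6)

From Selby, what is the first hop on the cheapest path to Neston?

Kelso

Enumerating some paths:
Selby → Kelso → Linby → Neston: 2+2+4 = 8
Selby → Kelso → Brook → Quorn → Linby → Neston: 2+1+1+1+4 = 9
Selby → Kelso → Brook → Neston: 2+1+7 = 10
The minimum is $8 via Selby → Kelso → Linby → Neston.
So from Selby the first move is to Kelso.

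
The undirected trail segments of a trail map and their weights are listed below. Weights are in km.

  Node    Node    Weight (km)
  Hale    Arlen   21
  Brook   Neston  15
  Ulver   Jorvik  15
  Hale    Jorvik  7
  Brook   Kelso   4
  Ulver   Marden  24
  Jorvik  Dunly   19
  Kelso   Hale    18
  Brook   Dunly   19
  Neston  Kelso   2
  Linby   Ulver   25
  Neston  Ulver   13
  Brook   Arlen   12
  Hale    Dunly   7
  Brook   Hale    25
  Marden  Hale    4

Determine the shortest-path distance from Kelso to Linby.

Candidate routes:
Kelso - Neston - Ulver - Linby: 2+13+25 = 40
Kelso - Brook - Neston - Ulver - Linby: 4+15+13+25 = 57
Kelso - Hale - Jorvik - Ulver - Linby: 18+7+15+25 = 65
The minimum is 40 km via Kelso - Neston - Ulver - Linby.

40 km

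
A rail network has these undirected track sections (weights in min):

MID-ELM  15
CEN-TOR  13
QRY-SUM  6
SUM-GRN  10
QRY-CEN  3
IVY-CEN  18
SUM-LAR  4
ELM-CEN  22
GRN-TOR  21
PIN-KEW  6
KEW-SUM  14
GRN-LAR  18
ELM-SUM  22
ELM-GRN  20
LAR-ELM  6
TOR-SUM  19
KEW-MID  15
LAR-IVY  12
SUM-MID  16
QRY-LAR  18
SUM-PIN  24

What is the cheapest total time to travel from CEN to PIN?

29 min

Candidate routes:
CEN–QRY–SUM–PIN: 3+6+24 = 33
CEN–QRY–SUM–KEW–PIN: 3+6+14+6 = 29
The minimum is 29 min via CEN–QRY–SUM–KEW–PIN.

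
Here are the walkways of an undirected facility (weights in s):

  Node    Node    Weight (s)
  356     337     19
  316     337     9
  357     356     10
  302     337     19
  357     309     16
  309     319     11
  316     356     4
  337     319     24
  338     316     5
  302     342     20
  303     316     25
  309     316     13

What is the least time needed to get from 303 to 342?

Compare a few routes:
303 - 316 - 337 - 302 - 342: 25+9+19+20 = 73
303 - 316 - 356 - 337 - 302 - 342: 25+4+19+19+20 = 87
The minimum is 73 s via 303 - 316 - 337 - 302 - 342.

73 s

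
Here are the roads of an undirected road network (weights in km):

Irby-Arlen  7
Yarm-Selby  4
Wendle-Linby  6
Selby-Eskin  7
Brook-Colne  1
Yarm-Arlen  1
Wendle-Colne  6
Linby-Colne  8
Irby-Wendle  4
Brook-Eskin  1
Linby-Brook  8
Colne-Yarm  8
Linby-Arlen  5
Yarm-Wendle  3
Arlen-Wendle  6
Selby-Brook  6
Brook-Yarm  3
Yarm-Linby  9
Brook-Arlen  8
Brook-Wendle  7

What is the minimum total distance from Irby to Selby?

11 km

Compare a few routes:
Irby → Wendle → Yarm → Brook → Selby: 4+3+3+6 = 16
Irby → Wendle → Arlen → Yarm → Selby: 4+6+1+4 = 15
Irby → Wendle → Yarm → Selby: 4+3+4 = 11
Irby → Arlen → Yarm → Selby: 7+1+4 = 12
The minimum is 11 km via Irby → Wendle → Yarm → Selby.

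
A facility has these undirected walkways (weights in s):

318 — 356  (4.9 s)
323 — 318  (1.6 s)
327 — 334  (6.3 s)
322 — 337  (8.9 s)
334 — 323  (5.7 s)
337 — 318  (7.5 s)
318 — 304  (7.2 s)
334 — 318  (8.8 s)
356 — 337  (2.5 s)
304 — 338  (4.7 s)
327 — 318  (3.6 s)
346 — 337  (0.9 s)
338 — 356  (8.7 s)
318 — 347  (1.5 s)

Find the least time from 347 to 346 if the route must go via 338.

Best 347 to 338: 347 → 318 → 304 → 338 costing 13.4
Shortest 338→346: 338 → 356 → 337 → 346 = 12.1
Total via 338: 13.4 + 12.1 = 25.5 s.

25.5 s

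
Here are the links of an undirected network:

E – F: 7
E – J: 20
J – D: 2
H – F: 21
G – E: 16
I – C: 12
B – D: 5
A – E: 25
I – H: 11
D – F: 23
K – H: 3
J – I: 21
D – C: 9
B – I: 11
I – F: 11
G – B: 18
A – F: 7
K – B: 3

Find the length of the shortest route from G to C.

32

Candidate routes:
G - E - F - I - C: 16+7+11+12 = 46
G - B - D - C: 18+5+9 = 32
G - B - I - C: 18+11+12 = 41
The minimum is 32 via G - B - D - C.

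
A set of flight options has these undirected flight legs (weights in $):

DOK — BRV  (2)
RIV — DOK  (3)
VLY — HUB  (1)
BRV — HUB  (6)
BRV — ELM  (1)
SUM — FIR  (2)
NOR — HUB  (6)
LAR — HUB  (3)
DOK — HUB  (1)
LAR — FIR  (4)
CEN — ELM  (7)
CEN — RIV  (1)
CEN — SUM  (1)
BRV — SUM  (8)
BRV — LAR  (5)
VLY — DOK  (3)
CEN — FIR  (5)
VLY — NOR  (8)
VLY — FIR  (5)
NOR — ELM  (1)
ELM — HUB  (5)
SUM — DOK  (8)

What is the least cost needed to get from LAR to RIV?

$7

Enumerating some paths:
LAR–HUB–VLY–DOK–RIV: 3+1+3+3 = 10
LAR–HUB–DOK–RIV: 3+1+3 = 7
LAR–FIR–SUM–CEN–RIV: 4+2+1+1 = 8
The minimum is $7 via LAR–HUB–DOK–RIV.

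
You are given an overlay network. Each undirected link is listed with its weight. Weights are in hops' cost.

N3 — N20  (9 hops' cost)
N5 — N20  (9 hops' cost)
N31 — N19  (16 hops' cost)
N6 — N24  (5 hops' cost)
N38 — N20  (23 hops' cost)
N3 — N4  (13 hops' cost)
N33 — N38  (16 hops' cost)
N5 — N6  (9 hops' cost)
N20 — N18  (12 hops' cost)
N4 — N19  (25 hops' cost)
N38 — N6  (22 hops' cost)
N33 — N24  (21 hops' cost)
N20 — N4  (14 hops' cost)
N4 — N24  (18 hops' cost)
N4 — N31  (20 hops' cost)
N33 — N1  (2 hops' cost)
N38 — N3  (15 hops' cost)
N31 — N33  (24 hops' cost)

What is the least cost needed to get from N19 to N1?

42 hops' cost

Running Dijkstra from N19:
N19: 0
N31: 16  (via N19)
N4: 25  (via N19)
N3: 38  (via N4)
N20: 39  (via N4)
N33: 40  (via N31)
N1: 42  (via N33)
Shortest route: N19–N31–N33–N1 = 42 hops' cost.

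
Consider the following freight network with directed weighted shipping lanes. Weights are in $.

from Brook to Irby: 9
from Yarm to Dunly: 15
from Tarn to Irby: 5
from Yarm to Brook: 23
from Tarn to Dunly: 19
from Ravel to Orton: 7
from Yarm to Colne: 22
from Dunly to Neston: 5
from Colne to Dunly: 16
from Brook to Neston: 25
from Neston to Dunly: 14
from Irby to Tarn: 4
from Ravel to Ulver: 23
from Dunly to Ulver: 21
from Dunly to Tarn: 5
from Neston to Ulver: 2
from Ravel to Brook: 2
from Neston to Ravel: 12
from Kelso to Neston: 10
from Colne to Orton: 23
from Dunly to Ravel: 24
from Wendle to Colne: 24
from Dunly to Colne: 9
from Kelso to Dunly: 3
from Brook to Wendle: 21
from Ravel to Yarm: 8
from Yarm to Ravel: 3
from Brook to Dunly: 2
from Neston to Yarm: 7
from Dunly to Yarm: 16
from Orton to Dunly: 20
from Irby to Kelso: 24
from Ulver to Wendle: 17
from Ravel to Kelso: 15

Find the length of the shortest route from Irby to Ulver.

$30

Shortest distances from Irby:
Irby: 0
Tarn: 4  (via Irby)
Dunly: 23  (via Tarn)
Kelso: 24  (via Irby)
Neston: 28  (via Dunly)
Ulver: 30  (via Neston)
Shortest route: Irby → Tarn → Dunly → Neston → Ulver = $30.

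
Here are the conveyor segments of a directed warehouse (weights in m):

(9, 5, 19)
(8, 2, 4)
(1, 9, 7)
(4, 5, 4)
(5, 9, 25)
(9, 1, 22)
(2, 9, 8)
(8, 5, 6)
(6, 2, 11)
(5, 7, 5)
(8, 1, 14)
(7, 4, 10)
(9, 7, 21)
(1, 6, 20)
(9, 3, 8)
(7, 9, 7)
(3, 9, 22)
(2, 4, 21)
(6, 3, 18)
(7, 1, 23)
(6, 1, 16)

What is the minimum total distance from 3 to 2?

75 m

Enumerating some paths:
3–9–1–6–2: 22+22+20+11 = 75
3–9–7–1–6–2: 22+21+23+20+11 = 97
3–9–5–7–1–6–2: 22+19+5+23+20+11 = 100
The minimum is 75 m via 3–9–1–6–2.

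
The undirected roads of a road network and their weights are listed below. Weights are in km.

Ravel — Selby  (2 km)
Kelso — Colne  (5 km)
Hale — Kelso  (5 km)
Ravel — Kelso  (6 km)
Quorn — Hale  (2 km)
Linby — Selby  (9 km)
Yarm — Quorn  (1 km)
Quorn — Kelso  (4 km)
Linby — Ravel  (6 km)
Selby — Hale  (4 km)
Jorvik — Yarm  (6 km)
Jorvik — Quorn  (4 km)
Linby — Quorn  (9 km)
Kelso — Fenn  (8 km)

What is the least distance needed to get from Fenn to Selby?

Running Dijkstra from Fenn:
Fenn: 0
Kelso: 8  (via Fenn)
Quorn: 12  (via Kelso)
Colne: 13  (via Kelso)
Hale: 13  (via Kelso)
Yarm: 13  (via Quorn)
Ravel: 14  (via Kelso)
Jorvik: 16  (via Quorn)
Selby: 16  (via Ravel)
Shortest route: Fenn–Kelso–Ravel–Selby = 16 km.

16 km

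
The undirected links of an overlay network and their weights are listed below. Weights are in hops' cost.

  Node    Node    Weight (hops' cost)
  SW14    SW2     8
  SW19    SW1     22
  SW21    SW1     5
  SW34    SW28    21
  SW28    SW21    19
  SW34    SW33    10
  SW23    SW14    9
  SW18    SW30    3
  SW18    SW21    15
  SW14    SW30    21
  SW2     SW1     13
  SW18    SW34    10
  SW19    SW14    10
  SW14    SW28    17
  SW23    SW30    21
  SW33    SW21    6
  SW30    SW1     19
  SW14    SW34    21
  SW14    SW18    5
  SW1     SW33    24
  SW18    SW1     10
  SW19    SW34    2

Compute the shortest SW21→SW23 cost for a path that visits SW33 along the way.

Shortest SW21→SW33: SW21 → SW33 = 6
Best SW33 to SW23: SW33 → SW34 → SW19 → SW14 → SW23 costing 31
Total via SW33: 6 + 31 = 37 hops' cost.

37 hops' cost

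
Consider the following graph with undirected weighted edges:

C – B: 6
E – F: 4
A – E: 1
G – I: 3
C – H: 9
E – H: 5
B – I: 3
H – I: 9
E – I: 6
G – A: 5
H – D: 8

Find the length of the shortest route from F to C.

18

Shortest distances from F:
F: 0
E: 4  (via F)
A: 5  (via E)
H: 9  (via E)
G: 10  (via A)
I: 10  (via E)
B: 13  (via I)
D: 17  (via H)
C: 18  (via H)
Shortest route: F–E–H–C = 18.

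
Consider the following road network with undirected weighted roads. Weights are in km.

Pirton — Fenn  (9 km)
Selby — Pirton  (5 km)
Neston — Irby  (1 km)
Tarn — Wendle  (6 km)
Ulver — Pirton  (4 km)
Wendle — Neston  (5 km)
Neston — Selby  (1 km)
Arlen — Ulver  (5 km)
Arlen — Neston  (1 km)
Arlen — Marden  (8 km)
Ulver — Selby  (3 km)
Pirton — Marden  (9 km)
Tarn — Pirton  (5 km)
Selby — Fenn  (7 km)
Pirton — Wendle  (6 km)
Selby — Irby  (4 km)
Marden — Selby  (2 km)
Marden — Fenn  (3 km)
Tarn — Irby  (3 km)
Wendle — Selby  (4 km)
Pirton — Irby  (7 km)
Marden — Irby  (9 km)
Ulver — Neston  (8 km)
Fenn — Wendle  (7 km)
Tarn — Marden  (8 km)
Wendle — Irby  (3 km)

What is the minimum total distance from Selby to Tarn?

5 km

Candidate routes:
Selby - Irby - Tarn: 4+3 = 7
Selby - Neston - Irby - Tarn: 1+1+3 = 5
Cheapest is Selby - Neston - Irby - Tarn at 5 km.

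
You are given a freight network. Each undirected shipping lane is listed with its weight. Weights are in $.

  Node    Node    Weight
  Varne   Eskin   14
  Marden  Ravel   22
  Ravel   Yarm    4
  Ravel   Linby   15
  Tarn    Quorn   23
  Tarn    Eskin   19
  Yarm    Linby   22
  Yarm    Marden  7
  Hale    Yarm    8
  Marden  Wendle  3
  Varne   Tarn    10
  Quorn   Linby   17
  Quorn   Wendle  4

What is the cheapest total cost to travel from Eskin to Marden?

$49

Candidate routes:
Eskin - Tarn - Quorn - Wendle - Marden: 19+23+4+3 = 49
Eskin - Varne - Tarn - Quorn - Wendle - Marden: 14+10+23+4+3 = 54
The minimum is $49 via Eskin - Tarn - Quorn - Wendle - Marden.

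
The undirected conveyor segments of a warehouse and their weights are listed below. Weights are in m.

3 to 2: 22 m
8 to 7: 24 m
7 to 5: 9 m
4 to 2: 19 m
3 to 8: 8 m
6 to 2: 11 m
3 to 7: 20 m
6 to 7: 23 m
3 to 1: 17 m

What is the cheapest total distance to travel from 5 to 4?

Enumerating some paths:
5 - 7 - 6 - 2 - 4: 9+23+11+19 = 62
5 - 7 - 3 - 2 - 4: 9+20+22+19 = 70
The minimum is 62 m via 5 - 7 - 6 - 2 - 4.

62 m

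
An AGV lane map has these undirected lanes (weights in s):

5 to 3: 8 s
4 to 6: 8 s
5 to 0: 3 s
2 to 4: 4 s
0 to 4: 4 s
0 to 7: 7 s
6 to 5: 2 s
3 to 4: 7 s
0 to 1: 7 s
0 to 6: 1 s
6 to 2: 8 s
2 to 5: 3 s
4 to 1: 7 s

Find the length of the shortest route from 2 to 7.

13 s

Shortest distances from 2:
2: 0
5: 3  (via 2)
4: 4  (via 2)
6: 5  (via 5)
0: 6  (via 5)
1: 11  (via 4)
3: 11  (via 5)
7: 13  (via 0)
Shortest route: 2 → 5 → 0 → 7 = 13 s.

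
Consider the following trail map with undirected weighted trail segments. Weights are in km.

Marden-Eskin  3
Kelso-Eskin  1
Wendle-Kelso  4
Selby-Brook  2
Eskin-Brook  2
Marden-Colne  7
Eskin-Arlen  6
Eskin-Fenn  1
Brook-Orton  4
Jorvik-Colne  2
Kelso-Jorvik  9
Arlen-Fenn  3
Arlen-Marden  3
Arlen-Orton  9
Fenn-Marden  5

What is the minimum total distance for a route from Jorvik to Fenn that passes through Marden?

13 km

Shortest Jorvik→Marden: Jorvik–Colne–Marden = 9
Shortest Marden→Fenn: Marden–Eskin–Fenn = 4
Total via Marden: 9 + 4 = 13 km.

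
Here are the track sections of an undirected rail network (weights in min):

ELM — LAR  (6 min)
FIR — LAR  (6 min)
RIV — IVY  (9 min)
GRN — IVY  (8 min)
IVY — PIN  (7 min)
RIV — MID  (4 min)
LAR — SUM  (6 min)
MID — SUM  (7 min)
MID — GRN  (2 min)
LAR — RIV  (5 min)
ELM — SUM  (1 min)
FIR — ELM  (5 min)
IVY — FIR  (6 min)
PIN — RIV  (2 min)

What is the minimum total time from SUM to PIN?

Enumerating some paths:
SUM → LAR → RIV → PIN: 6+5+2 = 13
SUM → ELM → LAR → RIV → PIN: 1+6+5+2 = 14
The minimum is 13 min via SUM → LAR → RIV → PIN.

13 min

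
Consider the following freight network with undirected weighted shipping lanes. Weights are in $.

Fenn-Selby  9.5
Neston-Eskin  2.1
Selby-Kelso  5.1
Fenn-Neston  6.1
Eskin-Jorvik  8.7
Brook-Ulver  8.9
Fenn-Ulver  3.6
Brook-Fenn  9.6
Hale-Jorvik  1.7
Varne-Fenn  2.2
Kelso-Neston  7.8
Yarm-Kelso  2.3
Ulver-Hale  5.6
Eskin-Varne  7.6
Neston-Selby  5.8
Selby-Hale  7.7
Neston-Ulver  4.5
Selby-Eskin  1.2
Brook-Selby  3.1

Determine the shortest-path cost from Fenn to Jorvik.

Running Dijkstra from Fenn:
Fenn: 0
Varne: 2.2  (via Fenn)
Ulver: 3.6  (via Fenn)
Neston: 6.1  (via Fenn)
Eskin: 8.2  (via Neston)
Hale: 9.2  (via Ulver)
Selby: 9.4  (via Eskin)
Brook: 9.6  (via Fenn)
Jorvik: 10.9  (via Hale)
Shortest route: Fenn–Ulver–Hale–Jorvik = $10.9.

$10.9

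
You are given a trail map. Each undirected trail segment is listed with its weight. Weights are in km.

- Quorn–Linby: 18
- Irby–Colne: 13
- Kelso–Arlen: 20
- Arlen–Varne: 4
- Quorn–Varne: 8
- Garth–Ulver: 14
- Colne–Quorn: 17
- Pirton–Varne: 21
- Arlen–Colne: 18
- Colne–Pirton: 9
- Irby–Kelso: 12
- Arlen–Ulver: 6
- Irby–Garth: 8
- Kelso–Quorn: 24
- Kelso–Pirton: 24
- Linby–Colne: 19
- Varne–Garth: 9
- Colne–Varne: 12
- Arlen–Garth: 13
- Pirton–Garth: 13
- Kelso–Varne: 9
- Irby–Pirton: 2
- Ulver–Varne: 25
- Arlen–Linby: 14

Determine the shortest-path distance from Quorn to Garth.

17 km

Shortest distances from Quorn:
Quorn: 0
Varne: 8  (via Quorn)
Arlen: 12  (via Varne)
Kelso: 17  (via Varne)
Garth: 17  (via Varne)
Shortest route: Quorn → Varne → Garth = 17 km.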